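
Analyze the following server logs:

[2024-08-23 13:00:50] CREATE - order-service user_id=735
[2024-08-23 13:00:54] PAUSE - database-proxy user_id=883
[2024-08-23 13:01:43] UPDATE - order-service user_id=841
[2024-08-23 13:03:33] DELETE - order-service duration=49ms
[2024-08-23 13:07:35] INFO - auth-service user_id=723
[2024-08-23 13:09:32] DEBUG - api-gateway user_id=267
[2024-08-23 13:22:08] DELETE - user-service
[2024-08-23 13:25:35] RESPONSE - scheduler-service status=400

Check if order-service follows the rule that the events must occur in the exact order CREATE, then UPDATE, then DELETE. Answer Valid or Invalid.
Valid

To validate ordering:

1. Required order: CREATE → UPDATE → DELETE
2. Rule: the events must occur in the exact order CREATE, then UPDATE, then DELETE
3. Check actual order of events for order-service
4. Result: Valid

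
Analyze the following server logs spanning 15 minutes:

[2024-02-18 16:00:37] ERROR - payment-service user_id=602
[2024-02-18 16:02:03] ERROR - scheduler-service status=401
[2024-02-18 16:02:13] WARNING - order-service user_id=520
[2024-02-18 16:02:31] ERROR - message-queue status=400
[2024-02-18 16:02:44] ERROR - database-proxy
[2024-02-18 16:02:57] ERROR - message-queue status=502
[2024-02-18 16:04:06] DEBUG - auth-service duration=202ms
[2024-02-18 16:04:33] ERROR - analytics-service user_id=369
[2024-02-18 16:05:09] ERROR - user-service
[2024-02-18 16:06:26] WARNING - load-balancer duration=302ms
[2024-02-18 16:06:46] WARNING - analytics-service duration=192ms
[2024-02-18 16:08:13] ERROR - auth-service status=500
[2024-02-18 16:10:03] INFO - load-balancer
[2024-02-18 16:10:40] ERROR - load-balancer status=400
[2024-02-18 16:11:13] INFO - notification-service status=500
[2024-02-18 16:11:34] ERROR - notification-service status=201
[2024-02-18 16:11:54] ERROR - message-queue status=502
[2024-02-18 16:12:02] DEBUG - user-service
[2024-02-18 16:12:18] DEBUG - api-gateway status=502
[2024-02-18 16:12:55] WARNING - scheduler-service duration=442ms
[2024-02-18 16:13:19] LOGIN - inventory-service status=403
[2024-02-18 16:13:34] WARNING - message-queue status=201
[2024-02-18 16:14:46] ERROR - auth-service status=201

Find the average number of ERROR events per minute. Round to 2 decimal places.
0.8

To calculate the rate:

1. Count total ERROR events: 12
2. Total time period: 15 minutes
3. Rate = 12 / 15 = 0.8 events per minute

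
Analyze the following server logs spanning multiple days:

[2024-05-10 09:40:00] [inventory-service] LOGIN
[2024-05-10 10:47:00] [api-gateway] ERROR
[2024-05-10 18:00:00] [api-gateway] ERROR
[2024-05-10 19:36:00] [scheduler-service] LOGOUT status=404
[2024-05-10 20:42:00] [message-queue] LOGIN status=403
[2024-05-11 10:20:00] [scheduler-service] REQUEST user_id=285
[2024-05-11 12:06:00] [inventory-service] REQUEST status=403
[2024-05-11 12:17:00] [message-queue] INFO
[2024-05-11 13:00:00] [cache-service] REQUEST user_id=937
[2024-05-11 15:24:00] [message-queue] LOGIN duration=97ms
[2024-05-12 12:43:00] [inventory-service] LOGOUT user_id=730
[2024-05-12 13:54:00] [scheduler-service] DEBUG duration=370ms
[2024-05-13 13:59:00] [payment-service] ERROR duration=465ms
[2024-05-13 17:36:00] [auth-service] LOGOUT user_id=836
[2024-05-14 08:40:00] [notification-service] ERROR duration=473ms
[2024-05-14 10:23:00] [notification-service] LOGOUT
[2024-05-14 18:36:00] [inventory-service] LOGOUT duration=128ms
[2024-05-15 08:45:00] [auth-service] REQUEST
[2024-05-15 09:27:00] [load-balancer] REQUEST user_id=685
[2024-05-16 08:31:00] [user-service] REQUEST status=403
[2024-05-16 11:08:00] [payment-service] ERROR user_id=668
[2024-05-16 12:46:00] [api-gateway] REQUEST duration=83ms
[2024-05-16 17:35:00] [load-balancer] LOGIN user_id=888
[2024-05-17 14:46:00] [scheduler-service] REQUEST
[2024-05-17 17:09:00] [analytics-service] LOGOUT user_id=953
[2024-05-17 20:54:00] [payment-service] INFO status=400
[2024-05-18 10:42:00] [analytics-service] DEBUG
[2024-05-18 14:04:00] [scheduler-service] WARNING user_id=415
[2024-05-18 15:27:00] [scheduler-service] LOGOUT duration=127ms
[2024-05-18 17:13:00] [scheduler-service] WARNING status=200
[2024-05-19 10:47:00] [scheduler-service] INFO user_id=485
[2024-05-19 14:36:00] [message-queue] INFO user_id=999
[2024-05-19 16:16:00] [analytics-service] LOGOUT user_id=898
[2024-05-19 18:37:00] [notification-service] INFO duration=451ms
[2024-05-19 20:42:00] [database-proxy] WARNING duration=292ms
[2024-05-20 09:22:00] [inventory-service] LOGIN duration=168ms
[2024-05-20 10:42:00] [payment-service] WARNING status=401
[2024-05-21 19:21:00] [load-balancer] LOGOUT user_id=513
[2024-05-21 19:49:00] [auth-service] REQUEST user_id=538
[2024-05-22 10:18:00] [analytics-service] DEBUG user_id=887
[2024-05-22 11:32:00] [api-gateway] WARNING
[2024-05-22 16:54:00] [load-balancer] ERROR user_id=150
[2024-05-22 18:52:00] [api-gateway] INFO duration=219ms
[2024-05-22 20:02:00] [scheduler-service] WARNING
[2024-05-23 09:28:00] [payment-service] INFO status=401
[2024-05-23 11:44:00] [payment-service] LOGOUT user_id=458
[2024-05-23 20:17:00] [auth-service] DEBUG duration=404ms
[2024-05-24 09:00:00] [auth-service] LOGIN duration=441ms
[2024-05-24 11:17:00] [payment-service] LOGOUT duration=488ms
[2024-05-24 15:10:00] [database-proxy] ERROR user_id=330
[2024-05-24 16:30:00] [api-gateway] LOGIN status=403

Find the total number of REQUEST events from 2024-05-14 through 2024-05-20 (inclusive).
5

To filter by date range:

1. Date range: 2024-05-14 through 2024-05-20, both dates inclusive
2. Filter for REQUEST events whose date falls in this range
3. Count matching events: 5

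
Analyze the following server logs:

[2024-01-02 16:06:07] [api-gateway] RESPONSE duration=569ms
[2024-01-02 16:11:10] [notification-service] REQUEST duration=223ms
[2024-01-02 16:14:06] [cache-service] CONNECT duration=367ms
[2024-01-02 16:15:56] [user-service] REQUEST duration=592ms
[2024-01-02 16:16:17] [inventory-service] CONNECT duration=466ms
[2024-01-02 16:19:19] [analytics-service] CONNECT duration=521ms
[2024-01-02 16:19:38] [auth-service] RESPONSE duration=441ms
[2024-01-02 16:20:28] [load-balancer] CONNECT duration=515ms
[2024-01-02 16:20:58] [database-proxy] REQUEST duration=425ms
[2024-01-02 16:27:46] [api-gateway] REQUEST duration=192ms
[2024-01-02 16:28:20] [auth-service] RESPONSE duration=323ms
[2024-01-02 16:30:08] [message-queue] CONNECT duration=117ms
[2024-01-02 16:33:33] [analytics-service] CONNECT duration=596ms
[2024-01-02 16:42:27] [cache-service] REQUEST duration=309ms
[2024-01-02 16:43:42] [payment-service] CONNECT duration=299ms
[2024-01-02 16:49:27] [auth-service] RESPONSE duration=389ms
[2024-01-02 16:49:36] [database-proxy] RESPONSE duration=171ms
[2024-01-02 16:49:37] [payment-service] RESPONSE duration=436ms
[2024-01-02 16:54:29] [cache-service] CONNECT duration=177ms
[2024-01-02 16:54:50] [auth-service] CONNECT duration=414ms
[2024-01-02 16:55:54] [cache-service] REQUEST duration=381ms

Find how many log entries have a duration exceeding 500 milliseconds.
5

To count timeouts:

1. Threshold: 500ms
2. Extract duration from each log entry
3. Count entries where duration > 500
4. Timeout count: 5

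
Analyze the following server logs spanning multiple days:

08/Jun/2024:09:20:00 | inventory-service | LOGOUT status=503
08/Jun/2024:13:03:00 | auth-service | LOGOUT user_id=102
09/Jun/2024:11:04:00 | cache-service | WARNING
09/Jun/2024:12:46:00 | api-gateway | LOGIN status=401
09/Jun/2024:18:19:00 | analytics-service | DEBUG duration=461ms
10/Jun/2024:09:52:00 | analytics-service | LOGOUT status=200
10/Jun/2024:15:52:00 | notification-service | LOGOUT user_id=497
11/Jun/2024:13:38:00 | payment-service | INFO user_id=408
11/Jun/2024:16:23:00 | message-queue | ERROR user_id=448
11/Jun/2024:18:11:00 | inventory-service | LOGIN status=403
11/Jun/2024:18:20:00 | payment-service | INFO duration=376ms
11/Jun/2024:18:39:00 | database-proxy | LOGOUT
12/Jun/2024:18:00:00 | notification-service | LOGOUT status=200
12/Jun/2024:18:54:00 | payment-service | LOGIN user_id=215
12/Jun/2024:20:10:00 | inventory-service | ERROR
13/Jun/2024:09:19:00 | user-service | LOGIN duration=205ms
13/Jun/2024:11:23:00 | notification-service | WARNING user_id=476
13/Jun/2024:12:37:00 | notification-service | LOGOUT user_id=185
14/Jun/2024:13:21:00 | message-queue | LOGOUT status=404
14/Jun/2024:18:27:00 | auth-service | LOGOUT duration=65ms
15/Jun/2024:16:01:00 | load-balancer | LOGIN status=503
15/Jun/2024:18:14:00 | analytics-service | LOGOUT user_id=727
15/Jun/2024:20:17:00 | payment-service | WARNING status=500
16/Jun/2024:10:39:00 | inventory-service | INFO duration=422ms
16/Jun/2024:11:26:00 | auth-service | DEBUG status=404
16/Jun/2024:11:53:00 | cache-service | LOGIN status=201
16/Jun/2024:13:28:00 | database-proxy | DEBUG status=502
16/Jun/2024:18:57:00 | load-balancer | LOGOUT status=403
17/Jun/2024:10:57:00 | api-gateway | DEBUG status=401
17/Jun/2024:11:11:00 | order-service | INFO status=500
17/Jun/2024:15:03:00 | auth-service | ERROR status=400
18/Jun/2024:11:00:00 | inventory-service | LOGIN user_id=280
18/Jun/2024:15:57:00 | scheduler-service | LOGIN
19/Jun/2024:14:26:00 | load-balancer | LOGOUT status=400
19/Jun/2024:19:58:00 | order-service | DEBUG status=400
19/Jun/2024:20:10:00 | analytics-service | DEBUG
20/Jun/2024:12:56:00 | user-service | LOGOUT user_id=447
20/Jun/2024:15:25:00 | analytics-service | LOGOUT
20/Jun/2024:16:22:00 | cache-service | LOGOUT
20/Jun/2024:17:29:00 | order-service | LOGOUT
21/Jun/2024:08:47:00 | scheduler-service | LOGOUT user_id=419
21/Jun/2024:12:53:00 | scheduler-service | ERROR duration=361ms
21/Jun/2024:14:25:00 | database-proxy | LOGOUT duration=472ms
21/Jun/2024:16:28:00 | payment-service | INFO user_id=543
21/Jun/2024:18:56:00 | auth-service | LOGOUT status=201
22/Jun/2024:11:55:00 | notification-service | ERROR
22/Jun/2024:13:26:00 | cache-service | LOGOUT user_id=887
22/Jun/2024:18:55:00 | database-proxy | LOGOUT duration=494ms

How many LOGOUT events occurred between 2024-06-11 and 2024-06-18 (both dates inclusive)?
7

To filter by date range:

1. Date range: 2024-06-11 through 2024-06-18, both dates inclusive
2. Filter for LOGOUT events whose date falls in this range
3. Count matching events: 7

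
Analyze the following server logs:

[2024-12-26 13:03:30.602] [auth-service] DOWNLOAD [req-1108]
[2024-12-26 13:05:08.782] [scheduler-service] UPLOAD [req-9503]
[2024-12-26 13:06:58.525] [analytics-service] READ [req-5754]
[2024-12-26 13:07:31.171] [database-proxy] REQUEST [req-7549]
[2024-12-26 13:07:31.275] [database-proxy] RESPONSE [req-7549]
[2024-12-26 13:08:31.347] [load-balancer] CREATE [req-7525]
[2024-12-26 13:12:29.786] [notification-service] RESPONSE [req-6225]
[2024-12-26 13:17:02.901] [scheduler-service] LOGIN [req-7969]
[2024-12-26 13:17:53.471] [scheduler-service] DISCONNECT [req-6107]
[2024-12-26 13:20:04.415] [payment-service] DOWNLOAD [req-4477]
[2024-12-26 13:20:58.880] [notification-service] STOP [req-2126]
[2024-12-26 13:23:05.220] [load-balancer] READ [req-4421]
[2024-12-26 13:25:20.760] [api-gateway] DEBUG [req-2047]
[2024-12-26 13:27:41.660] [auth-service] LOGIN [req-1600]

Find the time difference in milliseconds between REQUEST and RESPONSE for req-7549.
104

To calculate latency:

1. Find REQUEST with id req-7549: 2024-12-26 13:07:31.171
2. Find RESPONSE with id req-7549: 2024-12-26 13:07:31.275
3. Latency: 2024-12-26 13:07:31.275 - 2024-12-26 13:07:31.171 = 104ms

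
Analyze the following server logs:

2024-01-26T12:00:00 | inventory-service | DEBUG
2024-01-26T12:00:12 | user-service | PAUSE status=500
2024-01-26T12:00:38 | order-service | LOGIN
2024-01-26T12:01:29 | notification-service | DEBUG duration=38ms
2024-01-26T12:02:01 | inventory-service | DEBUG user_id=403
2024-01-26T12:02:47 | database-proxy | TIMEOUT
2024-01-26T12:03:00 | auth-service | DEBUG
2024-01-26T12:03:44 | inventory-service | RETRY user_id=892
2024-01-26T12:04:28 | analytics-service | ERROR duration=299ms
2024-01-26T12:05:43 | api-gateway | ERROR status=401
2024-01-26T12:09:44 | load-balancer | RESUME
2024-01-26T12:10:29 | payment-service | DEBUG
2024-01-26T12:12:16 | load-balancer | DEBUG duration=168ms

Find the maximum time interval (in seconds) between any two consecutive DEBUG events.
449

To find the longest gap:

1. Extract all DEBUG events in chronological order
2. Calculate time differences between consecutive events
3. Find the maximum difference
4. Longest gap: 449 seconds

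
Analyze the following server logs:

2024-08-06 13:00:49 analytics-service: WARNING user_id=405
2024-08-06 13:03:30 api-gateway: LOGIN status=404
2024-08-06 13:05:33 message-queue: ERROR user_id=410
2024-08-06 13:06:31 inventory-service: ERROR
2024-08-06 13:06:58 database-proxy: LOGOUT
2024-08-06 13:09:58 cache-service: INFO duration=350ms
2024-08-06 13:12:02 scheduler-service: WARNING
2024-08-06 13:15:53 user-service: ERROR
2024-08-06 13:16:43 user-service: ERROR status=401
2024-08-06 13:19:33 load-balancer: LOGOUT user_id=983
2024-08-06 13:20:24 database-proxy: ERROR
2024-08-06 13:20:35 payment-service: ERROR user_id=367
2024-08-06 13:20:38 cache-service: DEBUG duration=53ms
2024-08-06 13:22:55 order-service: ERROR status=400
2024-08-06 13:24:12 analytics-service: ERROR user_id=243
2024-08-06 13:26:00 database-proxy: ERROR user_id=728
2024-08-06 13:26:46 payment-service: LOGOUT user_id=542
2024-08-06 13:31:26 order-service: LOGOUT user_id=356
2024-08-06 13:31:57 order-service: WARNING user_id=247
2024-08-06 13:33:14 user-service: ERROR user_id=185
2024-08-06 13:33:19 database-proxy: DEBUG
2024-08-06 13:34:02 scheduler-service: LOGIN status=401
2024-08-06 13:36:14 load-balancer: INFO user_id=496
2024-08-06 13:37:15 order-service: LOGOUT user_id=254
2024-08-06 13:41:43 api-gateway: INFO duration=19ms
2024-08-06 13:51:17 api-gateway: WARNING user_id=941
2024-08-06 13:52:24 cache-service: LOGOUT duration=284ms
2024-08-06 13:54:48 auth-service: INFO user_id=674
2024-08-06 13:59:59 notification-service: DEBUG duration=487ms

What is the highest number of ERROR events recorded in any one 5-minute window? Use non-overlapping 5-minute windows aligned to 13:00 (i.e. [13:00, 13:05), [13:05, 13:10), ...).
4

To find the burst window:

1. Divide the log period into non-overlapping 5-minute windows starting at 13:00
2. Count ERROR events in each window
3. Find the window with maximum count
4. Maximum events in a window: 4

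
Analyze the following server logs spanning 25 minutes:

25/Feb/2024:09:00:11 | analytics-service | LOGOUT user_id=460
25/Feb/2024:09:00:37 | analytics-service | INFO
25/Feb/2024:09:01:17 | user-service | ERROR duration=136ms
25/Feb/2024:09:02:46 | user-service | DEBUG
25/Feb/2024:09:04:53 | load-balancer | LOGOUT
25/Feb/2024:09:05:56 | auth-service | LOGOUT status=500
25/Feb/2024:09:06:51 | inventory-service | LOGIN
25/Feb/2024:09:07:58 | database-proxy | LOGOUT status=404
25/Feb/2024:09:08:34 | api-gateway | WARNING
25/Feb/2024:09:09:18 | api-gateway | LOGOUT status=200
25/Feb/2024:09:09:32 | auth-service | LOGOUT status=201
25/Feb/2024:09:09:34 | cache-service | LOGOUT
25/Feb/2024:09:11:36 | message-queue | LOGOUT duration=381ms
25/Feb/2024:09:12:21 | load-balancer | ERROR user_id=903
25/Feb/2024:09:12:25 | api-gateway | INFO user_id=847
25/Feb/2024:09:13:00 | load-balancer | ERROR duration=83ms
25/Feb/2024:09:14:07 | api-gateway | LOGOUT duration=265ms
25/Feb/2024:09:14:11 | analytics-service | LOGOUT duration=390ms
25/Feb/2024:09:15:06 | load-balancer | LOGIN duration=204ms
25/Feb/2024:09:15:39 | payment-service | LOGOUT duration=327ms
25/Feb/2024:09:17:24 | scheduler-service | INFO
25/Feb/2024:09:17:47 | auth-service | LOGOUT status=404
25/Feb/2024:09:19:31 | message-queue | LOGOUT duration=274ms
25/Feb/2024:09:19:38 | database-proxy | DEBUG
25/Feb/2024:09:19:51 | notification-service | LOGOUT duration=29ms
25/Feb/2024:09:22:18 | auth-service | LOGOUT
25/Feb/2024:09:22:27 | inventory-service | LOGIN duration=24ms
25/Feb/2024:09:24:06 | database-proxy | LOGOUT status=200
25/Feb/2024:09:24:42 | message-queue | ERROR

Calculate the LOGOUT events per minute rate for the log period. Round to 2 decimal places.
0.64

To calculate the rate:

1. Count total LOGOUT events: 16
2. Total time period: 25 minutes
3. Rate = 16 / 25 = 0.64 events per minute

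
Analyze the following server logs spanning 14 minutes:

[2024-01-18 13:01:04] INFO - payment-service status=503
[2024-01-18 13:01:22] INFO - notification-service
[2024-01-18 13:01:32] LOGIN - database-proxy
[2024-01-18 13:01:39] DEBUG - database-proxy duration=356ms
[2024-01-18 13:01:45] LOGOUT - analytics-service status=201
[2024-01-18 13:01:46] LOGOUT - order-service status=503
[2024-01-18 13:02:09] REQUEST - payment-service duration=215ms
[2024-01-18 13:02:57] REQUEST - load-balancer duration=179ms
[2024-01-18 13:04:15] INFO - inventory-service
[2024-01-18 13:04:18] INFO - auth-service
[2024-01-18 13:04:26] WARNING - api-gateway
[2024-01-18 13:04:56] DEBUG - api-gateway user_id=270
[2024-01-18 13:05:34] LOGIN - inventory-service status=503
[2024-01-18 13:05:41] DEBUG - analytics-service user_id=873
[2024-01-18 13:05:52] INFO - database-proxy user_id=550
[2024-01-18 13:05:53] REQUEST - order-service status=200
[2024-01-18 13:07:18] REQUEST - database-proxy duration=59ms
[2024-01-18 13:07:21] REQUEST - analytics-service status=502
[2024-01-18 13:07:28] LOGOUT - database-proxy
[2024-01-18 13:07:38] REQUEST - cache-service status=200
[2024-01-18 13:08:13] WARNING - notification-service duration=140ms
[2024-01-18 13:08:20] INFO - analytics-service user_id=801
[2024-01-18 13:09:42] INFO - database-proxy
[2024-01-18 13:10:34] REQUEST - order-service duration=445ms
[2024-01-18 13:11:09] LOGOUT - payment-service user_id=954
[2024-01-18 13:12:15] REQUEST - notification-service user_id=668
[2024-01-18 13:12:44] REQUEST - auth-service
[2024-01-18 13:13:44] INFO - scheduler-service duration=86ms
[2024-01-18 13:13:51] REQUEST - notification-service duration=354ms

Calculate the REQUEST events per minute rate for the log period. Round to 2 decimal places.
0.71

To calculate the rate:

1. Count total REQUEST events: 10
2. Total time period: 14 minutes
3. Rate = 10 / 14 = 0.71 events per minute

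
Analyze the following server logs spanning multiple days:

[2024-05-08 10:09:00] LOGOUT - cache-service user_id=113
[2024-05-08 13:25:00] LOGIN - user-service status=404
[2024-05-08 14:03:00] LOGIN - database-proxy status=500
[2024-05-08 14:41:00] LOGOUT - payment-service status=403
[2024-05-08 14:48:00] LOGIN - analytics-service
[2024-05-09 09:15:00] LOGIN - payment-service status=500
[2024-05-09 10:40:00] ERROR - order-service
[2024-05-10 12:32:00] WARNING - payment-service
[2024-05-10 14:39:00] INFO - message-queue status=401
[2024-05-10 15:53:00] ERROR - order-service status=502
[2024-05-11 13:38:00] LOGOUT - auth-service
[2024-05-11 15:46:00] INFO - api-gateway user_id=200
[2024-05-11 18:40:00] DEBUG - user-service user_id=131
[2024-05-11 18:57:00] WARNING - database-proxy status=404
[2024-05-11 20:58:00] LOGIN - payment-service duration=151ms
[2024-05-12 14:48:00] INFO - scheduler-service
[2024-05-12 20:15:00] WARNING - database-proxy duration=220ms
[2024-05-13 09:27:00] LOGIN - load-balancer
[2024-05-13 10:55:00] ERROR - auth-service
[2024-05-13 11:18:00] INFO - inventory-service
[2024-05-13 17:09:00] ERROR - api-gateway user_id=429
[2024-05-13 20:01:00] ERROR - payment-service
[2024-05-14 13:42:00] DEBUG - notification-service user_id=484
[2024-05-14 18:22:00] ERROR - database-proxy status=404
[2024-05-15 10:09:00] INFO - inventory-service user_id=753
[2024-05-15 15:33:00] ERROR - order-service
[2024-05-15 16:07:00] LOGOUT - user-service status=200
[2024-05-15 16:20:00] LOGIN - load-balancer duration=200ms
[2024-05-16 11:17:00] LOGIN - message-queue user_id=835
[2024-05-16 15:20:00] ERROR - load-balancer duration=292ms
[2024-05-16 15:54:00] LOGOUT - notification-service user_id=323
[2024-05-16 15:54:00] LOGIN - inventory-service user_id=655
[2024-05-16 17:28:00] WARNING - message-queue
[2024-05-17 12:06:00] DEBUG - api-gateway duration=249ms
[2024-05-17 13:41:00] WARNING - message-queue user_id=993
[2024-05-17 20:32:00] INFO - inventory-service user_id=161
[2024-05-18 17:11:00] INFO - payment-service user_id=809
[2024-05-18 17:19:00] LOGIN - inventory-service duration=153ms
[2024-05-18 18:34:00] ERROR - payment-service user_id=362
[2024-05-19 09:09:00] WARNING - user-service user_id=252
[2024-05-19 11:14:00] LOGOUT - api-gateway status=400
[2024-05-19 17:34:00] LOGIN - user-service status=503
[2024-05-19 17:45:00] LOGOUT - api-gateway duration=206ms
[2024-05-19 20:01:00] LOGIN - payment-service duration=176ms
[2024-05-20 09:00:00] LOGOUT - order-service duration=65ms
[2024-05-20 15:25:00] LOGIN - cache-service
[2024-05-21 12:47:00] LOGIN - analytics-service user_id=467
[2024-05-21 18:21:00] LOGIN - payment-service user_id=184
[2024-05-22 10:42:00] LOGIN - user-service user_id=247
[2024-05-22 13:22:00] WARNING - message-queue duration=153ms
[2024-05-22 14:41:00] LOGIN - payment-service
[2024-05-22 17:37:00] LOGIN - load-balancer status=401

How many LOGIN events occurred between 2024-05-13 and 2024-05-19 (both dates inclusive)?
7

To filter by date range:

1. Date range: 2024-05-13 through 2024-05-19, both dates inclusive
2. Filter for LOGIN events whose date falls in this range
3. Count matching events: 7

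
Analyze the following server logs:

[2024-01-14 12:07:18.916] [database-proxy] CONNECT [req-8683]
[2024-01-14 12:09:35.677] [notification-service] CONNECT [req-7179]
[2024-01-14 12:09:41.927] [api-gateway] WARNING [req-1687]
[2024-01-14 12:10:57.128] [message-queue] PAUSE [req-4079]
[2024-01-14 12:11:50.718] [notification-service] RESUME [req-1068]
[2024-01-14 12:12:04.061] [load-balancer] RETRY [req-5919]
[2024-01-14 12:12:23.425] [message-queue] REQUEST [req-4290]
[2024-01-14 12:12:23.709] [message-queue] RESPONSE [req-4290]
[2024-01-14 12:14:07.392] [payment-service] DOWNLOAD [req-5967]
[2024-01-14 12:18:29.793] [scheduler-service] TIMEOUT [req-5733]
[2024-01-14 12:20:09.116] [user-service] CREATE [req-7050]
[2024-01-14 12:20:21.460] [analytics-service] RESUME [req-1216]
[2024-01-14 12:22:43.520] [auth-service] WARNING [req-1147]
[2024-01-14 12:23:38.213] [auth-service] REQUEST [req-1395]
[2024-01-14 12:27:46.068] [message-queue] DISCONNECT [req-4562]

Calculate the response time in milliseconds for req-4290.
284

To calculate latency:

1. Find REQUEST with id req-4290: 2024-01-14 12:12:23.425
2. Find RESPONSE with id req-4290: 2024-01-14 12:12:23.709
3. Latency: 2024-01-14 12:12:23.709 - 2024-01-14 12:12:23.425 = 284ms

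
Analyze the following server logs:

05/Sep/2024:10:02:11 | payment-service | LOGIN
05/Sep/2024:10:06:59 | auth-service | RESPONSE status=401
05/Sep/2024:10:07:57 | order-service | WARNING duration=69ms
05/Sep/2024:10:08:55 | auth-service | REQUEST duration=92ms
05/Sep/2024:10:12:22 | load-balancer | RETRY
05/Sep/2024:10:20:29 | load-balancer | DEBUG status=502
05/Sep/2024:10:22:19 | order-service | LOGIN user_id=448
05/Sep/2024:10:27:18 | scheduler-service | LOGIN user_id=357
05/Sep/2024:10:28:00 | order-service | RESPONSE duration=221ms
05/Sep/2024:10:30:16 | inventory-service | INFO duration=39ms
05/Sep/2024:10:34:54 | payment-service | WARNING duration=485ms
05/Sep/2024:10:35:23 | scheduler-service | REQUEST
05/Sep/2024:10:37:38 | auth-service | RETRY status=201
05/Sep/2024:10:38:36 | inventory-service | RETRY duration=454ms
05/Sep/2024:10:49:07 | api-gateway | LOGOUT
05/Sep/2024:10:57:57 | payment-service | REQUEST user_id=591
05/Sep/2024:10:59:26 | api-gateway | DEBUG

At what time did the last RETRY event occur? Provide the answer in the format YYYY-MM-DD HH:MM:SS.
2024-09-05 10:38:36

To find the last event:

1. Filter for all RETRY events
2. Sort by timestamp
3. Select the last one
4. Timestamp: 2024-09-05 10:38:36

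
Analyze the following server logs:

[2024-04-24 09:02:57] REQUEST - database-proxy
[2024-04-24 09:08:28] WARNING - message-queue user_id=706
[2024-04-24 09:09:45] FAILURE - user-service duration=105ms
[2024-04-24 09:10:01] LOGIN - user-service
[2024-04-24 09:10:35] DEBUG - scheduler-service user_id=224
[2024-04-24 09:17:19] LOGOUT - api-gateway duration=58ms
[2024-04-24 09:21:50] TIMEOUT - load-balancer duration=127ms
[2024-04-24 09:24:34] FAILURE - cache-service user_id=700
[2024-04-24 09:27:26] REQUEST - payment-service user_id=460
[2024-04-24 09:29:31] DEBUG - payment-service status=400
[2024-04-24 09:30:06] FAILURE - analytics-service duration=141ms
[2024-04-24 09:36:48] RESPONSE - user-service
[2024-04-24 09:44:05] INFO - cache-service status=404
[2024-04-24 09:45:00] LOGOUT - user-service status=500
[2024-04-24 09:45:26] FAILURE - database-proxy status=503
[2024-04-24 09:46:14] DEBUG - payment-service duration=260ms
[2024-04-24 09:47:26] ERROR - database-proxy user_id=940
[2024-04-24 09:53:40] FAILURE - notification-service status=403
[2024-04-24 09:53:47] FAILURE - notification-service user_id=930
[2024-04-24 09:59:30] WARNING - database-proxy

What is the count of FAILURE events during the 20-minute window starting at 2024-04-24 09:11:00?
2

To count events in the time window:

1. Window boundaries: 2024-04-24 09:11:00 to 2024-04-24 09:31:00
2. Filter for FAILURE events within this window
3. Count matching events: 2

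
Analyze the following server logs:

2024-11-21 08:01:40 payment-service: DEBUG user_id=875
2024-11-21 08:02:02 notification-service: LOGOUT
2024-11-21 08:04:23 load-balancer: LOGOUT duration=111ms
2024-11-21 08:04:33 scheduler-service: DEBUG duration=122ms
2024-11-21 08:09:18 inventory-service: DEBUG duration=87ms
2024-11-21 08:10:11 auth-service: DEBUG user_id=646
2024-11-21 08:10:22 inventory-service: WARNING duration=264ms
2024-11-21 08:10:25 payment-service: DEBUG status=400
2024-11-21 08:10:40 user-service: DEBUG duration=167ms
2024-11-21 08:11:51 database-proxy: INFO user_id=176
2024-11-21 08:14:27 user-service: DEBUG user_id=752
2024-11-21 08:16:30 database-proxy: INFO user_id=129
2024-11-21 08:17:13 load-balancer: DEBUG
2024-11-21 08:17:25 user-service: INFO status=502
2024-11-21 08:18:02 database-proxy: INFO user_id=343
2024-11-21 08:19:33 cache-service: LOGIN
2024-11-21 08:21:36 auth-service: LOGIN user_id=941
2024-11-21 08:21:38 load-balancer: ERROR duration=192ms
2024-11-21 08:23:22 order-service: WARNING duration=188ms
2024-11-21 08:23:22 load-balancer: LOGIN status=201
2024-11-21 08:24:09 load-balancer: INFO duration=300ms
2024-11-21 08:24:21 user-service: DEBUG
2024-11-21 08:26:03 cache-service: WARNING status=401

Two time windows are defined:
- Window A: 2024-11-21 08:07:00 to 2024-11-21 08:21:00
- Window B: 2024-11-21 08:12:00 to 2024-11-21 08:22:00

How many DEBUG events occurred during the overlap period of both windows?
2

To find overlap events:

1. Window A: 2024-11-21 08:07:00 to 2024-11-21 08:21:00
2. Window B: 2024-11-21 08:12:00 to 2024-11-21 08:22:00
3. Overlap period: 2024-11-21 08:12:00 to 2024-11-21 08:21:00
4. Count DEBUG events in overlap: 2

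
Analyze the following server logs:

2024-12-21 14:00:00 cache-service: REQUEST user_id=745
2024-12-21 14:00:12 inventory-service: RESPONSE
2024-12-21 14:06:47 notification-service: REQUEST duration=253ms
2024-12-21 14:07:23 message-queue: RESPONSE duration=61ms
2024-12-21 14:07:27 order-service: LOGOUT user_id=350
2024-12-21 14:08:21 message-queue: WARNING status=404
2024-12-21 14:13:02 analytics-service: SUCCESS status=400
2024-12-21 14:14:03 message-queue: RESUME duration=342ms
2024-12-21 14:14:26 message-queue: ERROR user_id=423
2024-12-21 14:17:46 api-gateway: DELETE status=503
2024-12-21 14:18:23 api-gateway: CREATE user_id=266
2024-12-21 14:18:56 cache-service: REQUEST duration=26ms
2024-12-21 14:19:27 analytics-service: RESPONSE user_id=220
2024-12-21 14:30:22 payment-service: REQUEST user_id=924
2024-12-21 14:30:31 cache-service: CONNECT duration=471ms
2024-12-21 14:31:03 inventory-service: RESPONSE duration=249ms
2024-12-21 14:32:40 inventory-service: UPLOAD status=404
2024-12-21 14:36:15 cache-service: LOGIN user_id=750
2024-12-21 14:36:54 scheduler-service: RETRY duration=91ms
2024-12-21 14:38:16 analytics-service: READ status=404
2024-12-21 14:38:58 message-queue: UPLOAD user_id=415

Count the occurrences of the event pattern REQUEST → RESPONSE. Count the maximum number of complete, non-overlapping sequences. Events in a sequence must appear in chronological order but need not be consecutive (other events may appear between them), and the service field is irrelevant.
4

To count sequences:

1. Look for pattern: REQUEST → RESPONSE
2. Greedily scan the log in chronological order, matching each sequence element in turn (ignoring service)
3. Each time the full pattern completes, increment the count and restart matching from the next event
4. Complete non-overlapping sequences found: 4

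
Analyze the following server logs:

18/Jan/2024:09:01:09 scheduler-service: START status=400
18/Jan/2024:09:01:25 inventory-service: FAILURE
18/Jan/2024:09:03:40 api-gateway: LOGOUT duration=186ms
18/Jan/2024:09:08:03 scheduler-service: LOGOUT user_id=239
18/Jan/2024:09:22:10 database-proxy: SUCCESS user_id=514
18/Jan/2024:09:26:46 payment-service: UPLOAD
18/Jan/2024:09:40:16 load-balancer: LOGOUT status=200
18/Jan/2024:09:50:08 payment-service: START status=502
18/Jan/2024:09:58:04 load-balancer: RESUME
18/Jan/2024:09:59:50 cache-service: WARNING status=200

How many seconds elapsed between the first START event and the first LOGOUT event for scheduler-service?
414

To find the time between events:

1. Locate the first START event for scheduler-service: 18/Jan/2024:09:01:09
2. Locate the first LOGOUT event for scheduler-service: 18/Jan/2024:09:08:03
3. Calculate the difference: 18/Jan/2024:09:08:03 - 18/Jan/2024:09:01:09 = 414 seconds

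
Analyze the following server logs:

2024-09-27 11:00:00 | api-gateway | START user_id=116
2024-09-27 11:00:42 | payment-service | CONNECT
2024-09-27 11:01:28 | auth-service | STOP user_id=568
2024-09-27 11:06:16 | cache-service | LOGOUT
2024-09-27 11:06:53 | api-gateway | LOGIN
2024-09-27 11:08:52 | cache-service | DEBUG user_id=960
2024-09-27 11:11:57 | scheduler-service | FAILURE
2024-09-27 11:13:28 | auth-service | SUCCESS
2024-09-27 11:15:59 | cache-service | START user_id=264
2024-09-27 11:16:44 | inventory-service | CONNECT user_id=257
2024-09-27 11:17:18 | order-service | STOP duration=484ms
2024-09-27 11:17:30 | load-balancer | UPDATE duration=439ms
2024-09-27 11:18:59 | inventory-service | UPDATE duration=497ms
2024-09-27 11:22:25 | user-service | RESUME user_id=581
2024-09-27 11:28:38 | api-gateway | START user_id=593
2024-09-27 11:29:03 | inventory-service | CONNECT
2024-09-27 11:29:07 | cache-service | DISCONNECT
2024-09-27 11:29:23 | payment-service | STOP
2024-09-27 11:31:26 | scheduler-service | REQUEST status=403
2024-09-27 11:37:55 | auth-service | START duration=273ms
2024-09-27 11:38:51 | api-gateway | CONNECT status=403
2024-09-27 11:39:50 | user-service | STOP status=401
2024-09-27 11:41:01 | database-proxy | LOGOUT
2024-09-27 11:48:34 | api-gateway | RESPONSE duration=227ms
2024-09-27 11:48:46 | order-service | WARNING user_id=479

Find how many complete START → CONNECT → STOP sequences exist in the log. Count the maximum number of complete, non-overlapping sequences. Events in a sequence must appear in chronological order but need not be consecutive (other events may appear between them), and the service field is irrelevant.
4

To count sequences:

1. Look for pattern: START → CONNECT → STOP
2. Greedily scan the log in chronological order, matching each sequence element in turn (ignoring service)
3. Each time the full pattern completes, increment the count and restart matching from the next event
4. Complete non-overlapping sequences found: 4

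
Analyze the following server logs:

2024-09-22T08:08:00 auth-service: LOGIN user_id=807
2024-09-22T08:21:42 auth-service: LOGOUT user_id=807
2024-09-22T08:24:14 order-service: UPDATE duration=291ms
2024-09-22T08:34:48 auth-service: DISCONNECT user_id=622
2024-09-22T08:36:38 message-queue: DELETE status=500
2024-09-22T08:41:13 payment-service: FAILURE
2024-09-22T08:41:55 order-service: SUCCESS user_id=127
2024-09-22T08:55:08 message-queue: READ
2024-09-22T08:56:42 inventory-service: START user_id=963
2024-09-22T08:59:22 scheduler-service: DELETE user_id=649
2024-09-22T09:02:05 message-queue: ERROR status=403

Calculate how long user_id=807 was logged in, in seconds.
822

To calculate session duration:

1. Find LOGIN event for user_id=807: 2024-09-22T08:08:00
2. Find LOGOUT event for user_id=807: 2024-09-22T08:21:42
3. Session duration: 2024-09-22T08:21:42 - 2024-09-22T08:08:00 = 822 seconds (13 minutes)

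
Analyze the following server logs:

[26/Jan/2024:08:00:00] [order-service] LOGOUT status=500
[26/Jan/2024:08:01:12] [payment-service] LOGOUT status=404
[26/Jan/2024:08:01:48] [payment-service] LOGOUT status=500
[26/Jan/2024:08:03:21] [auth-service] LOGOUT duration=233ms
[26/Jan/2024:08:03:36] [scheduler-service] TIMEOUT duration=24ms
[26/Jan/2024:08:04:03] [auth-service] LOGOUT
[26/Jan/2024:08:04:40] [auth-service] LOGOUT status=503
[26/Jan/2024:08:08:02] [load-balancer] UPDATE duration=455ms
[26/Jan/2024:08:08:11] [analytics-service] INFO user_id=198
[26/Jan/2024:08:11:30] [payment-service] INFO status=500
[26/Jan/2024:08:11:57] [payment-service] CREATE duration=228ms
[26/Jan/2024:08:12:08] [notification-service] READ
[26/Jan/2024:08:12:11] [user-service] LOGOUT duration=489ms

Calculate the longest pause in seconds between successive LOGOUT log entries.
451

To find the longest gap:

1. Extract all LOGOUT events in chronological order
2. Calculate time differences between consecutive events
3. Find the maximum difference
4. Longest gap: 451 seconds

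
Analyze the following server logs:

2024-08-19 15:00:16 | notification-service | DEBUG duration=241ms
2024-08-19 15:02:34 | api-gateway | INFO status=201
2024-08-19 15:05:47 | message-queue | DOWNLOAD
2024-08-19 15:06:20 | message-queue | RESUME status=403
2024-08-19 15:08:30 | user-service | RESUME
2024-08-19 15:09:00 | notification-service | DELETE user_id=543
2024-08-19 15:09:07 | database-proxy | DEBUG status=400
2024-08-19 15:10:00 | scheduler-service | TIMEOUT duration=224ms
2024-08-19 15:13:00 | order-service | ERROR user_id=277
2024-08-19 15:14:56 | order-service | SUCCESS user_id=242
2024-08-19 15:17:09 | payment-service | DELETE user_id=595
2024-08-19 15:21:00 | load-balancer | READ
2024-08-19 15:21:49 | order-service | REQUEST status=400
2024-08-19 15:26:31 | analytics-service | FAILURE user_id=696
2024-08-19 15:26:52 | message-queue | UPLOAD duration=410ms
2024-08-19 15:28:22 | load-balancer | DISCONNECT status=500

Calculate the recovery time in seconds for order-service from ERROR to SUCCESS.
116

To calculate recovery time:

1. Find ERROR event for order-service: 2024-08-19 15:13:00
2. Find next SUCCESS event for order-service: 2024-08-19 15:14:56
3. Recovery time: 2024-08-19 15:14:56 - 2024-08-19 15:13:00 = 116 seconds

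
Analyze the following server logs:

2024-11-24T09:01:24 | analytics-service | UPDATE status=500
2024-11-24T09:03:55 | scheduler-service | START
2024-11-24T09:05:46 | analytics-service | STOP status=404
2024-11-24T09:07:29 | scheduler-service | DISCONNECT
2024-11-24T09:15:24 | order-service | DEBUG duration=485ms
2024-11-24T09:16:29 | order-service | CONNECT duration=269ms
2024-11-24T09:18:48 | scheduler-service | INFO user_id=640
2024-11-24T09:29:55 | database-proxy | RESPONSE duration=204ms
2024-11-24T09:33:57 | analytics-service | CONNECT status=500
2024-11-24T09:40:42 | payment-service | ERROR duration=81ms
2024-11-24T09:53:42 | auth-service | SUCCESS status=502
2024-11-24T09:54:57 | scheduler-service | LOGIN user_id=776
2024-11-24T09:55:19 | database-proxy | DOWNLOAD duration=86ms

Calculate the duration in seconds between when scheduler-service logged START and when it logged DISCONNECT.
214

To find the time between events:

1. Locate the first START event for scheduler-service: 2024-11-24T09:03:55
2. Locate the first DISCONNECT event for scheduler-service: 2024-11-24T09:07:29
3. Calculate the difference: 2024-11-24T09:07:29 - 2024-11-24T09:03:55 = 214 seconds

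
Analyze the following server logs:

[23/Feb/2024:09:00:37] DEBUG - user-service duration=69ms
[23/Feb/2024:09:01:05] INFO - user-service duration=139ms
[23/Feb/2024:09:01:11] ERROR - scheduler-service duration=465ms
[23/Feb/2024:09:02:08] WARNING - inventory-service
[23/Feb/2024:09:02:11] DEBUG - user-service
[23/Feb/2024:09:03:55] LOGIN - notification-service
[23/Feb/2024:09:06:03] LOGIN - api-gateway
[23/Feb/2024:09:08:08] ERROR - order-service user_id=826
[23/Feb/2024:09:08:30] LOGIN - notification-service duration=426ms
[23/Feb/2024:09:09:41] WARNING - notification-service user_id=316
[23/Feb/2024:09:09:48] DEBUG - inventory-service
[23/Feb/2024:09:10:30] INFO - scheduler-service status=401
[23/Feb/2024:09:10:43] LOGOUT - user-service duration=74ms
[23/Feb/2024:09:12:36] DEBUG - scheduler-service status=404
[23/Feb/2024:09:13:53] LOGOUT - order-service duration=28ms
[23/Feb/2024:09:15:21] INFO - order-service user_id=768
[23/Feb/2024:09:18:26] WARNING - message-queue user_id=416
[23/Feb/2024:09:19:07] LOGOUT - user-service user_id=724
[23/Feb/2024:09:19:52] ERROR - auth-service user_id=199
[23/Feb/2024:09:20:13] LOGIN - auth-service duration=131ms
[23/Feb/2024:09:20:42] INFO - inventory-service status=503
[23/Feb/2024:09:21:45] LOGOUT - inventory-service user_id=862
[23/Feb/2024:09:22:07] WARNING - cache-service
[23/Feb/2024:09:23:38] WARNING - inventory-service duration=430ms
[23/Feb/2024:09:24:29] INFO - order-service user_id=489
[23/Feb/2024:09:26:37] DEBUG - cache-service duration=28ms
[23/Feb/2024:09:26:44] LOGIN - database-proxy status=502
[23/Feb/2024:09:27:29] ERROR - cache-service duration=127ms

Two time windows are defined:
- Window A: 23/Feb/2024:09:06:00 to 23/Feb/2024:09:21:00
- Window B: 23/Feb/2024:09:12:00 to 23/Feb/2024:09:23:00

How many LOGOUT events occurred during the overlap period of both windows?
2

To find overlap events:

1. Window A: 23/Feb/2024:09:06:00 to 23/Feb/2024:09:21:00
2. Window B: 23/Feb/2024:09:12:00 to 23/Feb/2024:09:23:00
3. Overlap period: 23/Feb/2024:09:12:00 to 23/Feb/2024:09:21:00
4. Count LOGOUT events in overlap: 2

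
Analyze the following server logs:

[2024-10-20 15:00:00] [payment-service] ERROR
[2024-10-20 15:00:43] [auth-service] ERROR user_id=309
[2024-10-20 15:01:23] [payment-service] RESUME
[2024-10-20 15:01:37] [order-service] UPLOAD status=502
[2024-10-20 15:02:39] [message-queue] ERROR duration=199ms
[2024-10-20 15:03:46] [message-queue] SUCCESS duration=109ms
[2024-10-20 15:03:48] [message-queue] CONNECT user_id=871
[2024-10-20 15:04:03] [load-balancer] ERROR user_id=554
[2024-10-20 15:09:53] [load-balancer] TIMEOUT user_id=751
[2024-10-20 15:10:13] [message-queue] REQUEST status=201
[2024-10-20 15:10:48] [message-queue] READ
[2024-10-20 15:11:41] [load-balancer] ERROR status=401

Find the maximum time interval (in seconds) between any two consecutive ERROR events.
458

To find the longest gap:

1. Extract all ERROR events in chronological order
2. Calculate time differences between consecutive events
3. Find the maximum difference
4. Longest gap: 458 seconds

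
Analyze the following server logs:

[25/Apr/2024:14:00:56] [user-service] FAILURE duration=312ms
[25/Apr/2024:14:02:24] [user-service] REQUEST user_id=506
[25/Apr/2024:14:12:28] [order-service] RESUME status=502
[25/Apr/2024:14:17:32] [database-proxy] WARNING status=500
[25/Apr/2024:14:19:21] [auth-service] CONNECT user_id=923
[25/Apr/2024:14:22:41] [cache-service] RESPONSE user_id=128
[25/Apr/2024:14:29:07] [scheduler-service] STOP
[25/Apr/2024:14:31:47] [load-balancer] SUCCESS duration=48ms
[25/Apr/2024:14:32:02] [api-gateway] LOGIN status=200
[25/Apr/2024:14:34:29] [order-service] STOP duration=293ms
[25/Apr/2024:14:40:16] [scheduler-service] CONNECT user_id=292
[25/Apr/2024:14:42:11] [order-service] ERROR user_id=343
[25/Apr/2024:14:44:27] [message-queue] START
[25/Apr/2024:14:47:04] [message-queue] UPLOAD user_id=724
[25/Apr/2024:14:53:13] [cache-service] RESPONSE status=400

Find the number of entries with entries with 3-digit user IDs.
6

To find matching entries:

1. Pattern to match: entries with 3-digit user IDs
2. Scan each log entry for the pattern
3. Count matches: 6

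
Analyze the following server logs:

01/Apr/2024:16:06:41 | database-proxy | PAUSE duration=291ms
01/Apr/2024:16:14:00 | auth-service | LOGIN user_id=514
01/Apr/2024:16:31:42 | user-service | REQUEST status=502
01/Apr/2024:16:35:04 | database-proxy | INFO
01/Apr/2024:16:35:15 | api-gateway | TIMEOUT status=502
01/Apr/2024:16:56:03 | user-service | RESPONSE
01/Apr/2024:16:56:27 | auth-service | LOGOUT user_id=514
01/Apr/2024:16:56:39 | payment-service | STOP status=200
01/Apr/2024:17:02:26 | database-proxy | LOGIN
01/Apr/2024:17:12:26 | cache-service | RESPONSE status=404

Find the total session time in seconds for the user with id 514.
2547

To calculate session duration:

1. Find LOGIN event for user_id=514: 01/Apr/2024:16:14:00
2. Find LOGOUT event for user_id=514: 01/Apr/2024:16:56:27
3. Session duration: 01/Apr/2024:16:56:27 - 01/Apr/2024:16:14:00 = 2547 seconds (42 minutes)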